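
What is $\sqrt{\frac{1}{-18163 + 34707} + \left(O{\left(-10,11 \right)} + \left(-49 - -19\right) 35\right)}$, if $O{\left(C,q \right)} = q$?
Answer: $\frac{i \sqrt{17773648310}}{4136} \approx 32.234 i$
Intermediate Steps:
$\sqrt{\frac{1}{-18163 + 34707} + \left(O{\left(-10,11 \right)} + \left(-49 - -19\right) 35\right)} = \sqrt{\frac{1}{-18163 + 34707} + \left(11 + \left(-49 - -19\right) 35\right)} = \sqrt{\frac{1}{16544} + \left(11 + \left(-49 + 19\right) 35\right)} = \sqrt{\frac{1}{16544} + \left(11 - 1050\right)} = \sqrt{\frac{1}{16544} - 1039} = \sqrt{- \frac{17189215}{16544}} = \frac{i \sqrt{17773648310}}{4136}$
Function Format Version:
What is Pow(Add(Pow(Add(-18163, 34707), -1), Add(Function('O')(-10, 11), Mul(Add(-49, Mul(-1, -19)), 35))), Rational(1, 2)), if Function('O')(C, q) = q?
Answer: Mul(Rational(1, 4136), I, Pow(17773648310, Rational(1, 2))) ≈ Mul(32.234, I)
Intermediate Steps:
Pow(Add(Pow(Add(-18163, 34707), -1), Add(Function('O')(-10, 11), Mul(Add(-49, Mul(-1, -19)), 35))), Rational(1, 2)) = Pow(Add(Pow(Add(-18163, 34707), -1), Add(11, Mul(Add(-49, Mul(-1, -19)), 35))), Rational(1, 2)) = Pow(Add(Pow(16544, -1), Add(11, Mul(Add(-49, 19), 35))), Rational(1, 2)) = Pow(Add(Rational(1, 16544), Add(11, Mul(-30, 35))), Rational(1, 2)) = Pow(Add(Rational(1, 16544), Add(11, -1050)), Rational(1, 2)) = Pow(Add(Rational(1, 16544), -1039), Rational(1, 2)) = Pow(Rational(-17189215, 16544), Rational(1, 2)) = Mul(Rational(1, 4136), I, Pow(17773648310, Rational(1, 2)))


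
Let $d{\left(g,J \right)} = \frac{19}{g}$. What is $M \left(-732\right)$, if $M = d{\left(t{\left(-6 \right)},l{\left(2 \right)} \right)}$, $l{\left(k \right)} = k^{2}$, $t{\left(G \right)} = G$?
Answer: $2318$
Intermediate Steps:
$M = - \frac{19}{6}$ ($M = \frac{19}{-6} = 19 \left(- \frac{1}{6}\right) = - \frac{19}{6} \approx -3.1667$)
$M \left(-732\right) = \left(- \frac{19}{6}\right) \left(-732\right) = 2318$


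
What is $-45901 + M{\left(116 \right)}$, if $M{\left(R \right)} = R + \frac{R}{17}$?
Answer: $- \frac{778229}{17} \approx -45778.0$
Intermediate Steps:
$M{\left(R \right)} = \frac{18 R}{17}$ ($M{\left(R \right)} = R + R \frac{1}{17} = R + \frac{R}{17} = \frac{18 R}{17}$)
$-45901 + M{\left(116 \right)} = -45901 + \frac{18}{17} \cdot 116 = -45901 + \frac{2088}{17} = - \frac{778229}{17}$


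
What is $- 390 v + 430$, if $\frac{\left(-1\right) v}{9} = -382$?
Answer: $-1340390$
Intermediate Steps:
$v = 3438$ ($v = \left(-9\right) \left(-382\right) = 3438$)
$- 390 v + 430 = \left(-390\right) 3438 + 430 = -1340820 + 430 = -1340390$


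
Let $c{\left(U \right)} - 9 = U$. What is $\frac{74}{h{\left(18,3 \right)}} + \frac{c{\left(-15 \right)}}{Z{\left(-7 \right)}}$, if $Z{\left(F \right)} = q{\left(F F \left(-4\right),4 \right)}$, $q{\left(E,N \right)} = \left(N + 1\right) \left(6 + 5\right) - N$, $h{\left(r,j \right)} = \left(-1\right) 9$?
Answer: $- \frac{1276}{153} \approx -8.3399$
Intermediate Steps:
$c{\left(U \right)} = 9 + U$
$h{\left(r,j \right)} = -9$
$q{\left(E,N \right)} = 11 + 10 N$ ($q{\left(E,N \right)} = \left(1 + N\right) 11 - N = \left(11 + 11 N\right) - N = 11 + 10 N$)
$Z{\left(F \right)} = 51$ ($Z{\left(F \right)} = 11 + 10 \cdot 4 = 11 + 40 = 51$)
$\frac{74}{h{\left(18,3 \right)}} + \frac{c{\left(-15 \right)}}{Z{\left(-7 \right)}} = \frac{74}{-9} + \frac{9 - 15}{51} = 74 \left(- \frac{1}{9}\right) - \frac{2}{17} = - \frac{74}{9} - \frac{2}{17} = - \frac{1276}{153}$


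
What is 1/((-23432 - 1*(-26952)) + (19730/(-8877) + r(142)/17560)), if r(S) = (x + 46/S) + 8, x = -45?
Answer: 2766872130/9733234474973 ≈ 0.00028427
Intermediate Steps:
r(S) = -37 + 46/S (r(S) = (-45 + 46/S) + 8 = -37 + 46/S)
1/((-23432 - 1*(-26952)) + (19730/(-8877) + r(142)/17560)) = 1/((-23432 - 1*(-26952)) + (19730/(-8877) + (-37 + 46/142)/17560)) = 1/((-23432 + 26952) + (19730*(-1/8877) + (-37 + 46*(1/142))*(1/17560))) = 1/(3520 + (-19730/8877 + (-37 + 23/71)*(1/17560))) = 1/(3520 + (-19730/8877 - 2604/71*1/17560)) = 1/(3520 + (-19730/8877 - 651/311690)) = 1/(3520 - 6155422627/2766872130) = 1/(9733234474973/2766872130) = 2766872130/9733234474973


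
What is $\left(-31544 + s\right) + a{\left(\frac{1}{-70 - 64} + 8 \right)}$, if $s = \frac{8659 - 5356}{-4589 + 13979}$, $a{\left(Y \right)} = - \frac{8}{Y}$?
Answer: $- \frac{105744919309}{3352230} \approx -31545.0$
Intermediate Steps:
$s = \frac{1101}{3130}$ ($s = \frac{3303}{9390} = 3303 \cdot \frac{1}{9390} = \frac{1101}{3130} \approx 0.35176$)
$\left(-31544 + s\right) + a{\left(\frac{1}{-70 - 64} + 8 \right)} = \left(-31544 + \frac{1101}{3130}\right) - \frac{8}{\frac{1}{-70 - 64} + 8} = - \frac{98731619}{3130} - \frac{8}{\frac{1}{-134} + 8} = - \frac{98731619}{3130} - \frac{8}{- \frac{1}{134} + 8} = - \frac{98731619}{3130} - \frac{8}{\frac{1071}{134}} = - \frac{98731619}{3130} - \frac{1072}{1071} = - \frac{105744919309}{3352230}$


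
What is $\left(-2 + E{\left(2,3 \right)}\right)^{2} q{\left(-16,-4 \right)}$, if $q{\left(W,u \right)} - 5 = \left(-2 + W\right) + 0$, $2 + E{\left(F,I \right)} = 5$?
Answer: $-13$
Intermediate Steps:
$E{\left(F,I \right)} = 3$ ($E{\left(F,I \right)} = -2 + 5 = 3$)
$q{\left(W,u \right)} = 3 + W$ ($q{\left(W,u \right)} = 5 + \left(\left(-2 + W\right) + 0\right) = 5 + \left(-2 + W\right) = 3 + W$)
$\left(-2 + E{\left(2,3 \right)}\right)^{2} q{\left(-16,-4 \right)} = \left(-2 + 3\right)^{2} \left(3 - 16\right) = 1^{2} \left(-13\right) = 1 \left(-13\right) = -13$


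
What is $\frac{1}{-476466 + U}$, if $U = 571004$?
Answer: $\frac{1}{94538} \approx 1.0578 \cdot 10^{-5}$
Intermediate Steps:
$\frac{1}{-476466 + U} = \frac{1}{-476466 + 571004} = \frac{1}{94538}$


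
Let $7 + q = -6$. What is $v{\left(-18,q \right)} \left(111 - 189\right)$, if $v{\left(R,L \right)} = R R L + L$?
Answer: $329550$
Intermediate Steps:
$q = -13$ ($q = -7 - 6 = -13$)
$v{\left(R,L \right)} = L + L R^{2}$ ($v{\left(R,L \right)} = R^{2} L + L = L R^{2} + L = L + L R^{2}$)
$v{\left(-18,q \right)} \left(111 - 189\right) = - 13 \left(1 + \left(-18\right)^{2}\right) \left(111 - 189\right) = - 13 \left(1 + 324\right) \left(-78\right) = \left(-13\right) 325 \left(-78\right) = \left(-4225\right) \left(-78\right) = 329550$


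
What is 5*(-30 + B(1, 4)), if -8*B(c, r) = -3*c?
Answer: -1185/8 ≈ -148.13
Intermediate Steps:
B(c, r) = 3*c/8 (B(c, r) = -(-3)*c/8 = 3*c/8)
5*(-30 + B(1, 4)) = 5*(-30 + (3/8)*1) = 5*(-30 + 3/8) = 5*(-237/8) = -1185/8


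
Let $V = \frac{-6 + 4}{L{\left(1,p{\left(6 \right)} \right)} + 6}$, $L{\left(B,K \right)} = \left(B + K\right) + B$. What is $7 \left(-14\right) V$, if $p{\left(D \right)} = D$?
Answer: $14$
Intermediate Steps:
$L{\left(B,K \right)} = K + 2 B$
$V = - \frac{1}{7}$ ($V = \frac{-6 + 4}{\left(6 + 2 \cdot 1\right) + 6} = - \frac{2}{\left(6 + 2\right) + 6} = - \frac{2}{8 + 6} = - \frac{2}{14} = \left(-2\right) \frac{1}{14} = - \frac{1}{7} \approx -0.14286$)
$7 \left(-14\right) V = 7 \left(-14\right) \left(- \frac{1}{7}\right) = \left(-98\right) \left(- \frac{1}{7}\right) = 14$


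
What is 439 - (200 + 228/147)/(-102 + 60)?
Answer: 152223/343 ≈ 443.80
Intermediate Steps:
439 - (200 + 228/147)/(-102 + 60) = 439 - (200 + 228*(1/147))/(-42) = 439 - (200 + 76/49)*(-1)/42 = 439 - 9876*(-1)/(49*42) = 439 - 1*(-1646/343) = 439 + 1646/343 = 152223/343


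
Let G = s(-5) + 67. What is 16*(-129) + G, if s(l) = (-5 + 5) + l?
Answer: -2002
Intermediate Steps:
s(l) = l (s(l) = 0 + l = l)
G = 62 (G = -5 + 67 = 62)
16*(-129) + G = 16*(-129) + 62 = -2064 + 62 = -2002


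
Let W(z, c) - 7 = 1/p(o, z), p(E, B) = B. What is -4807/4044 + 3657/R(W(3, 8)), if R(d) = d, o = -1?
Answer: 22130485/44484 ≈ 497.49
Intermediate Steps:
W(z, c) = 7 + 1/z
-4807/4044 + 3657/R(W(3, 8)) = -4807/4044 + 3657/(7 + 1/3) = -4807*1/4044 + 3657/(7 + 1/3) = -4807/4044 + 3657/(22/3) = -4807/4044 + 3657*(3/22) = -4807/4044 + 10971/22 = 22130485/44484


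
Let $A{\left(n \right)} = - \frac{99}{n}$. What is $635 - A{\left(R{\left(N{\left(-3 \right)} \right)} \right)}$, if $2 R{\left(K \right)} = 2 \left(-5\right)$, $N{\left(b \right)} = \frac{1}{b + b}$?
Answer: $\frac{3076}{5} \approx 615.2$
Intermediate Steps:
$N{\left(b \right)} = \frac{1}{2 b}$
$R{\left(K \right)} = -5$ ($R{\left(K \right)} = \frac{2 \left(-5\right)}{2} = \frac{1}{2} \left(-10\right) = -5$)
$635 - A{\left(R{\left(N{\left(-3 \right)} \right)} \right)} = 635 - - \frac{99}{-5} = 635 - \left(-99\right) \left(- \frac{1}{5}\right) = 635 - \frac{99}{5} = \frac{3076}{5}$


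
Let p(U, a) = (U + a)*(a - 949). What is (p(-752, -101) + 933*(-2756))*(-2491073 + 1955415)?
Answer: 897601039284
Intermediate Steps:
p(U, a) = (-949 + a)*(U + a) (p(U, a) = (U + a)*(-949 + a) = (-949 + a)*(U + a))
(p(-752, -101) + 933*(-2756))*(-2491073 + 1955415) = (((-101)**2 - 949*(-752) - 949*(-101) - 752*(-101)) + 933*(-2756))*(-2491073 + 1955415) = ((10201 + 713648 + 95849 + 75952) - 2571348)*(-535658) = (895650 - 2571348)*(-535658) = -1675698*(-535658) = 897601039284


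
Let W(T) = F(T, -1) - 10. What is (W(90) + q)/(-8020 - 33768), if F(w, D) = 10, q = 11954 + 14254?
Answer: -6552/10447 ≈ -0.62717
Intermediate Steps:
q = 26208
W(T) = 0 (W(T) = 10 - 10 = 0)
(W(90) + q)/(-8020 - 33768) = (0 + 26208)/(-8020 - 33768) = 26208/(-41788) = 26208*(-1/41788) = -6552/10447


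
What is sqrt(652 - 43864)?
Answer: 2*I*sqrt(10803) ≈ 207.88*I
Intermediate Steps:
sqrt(652 - 43864) = sqrt(-43212) = 2*I*sqrt(10803)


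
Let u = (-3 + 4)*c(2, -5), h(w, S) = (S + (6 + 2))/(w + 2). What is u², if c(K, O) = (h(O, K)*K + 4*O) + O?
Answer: 9025/9 ≈ 1002.8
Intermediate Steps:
h(w, S) = (8 + S)/(2 + w) (h(w, S) = (S + 8)/(2 + w) = (8 + S)/(2 + w))
c(K, O) = 5*O + K*(8 + K)/(2 + O) (c(K, O) = (((8 + K)/(2 + O))*K + 4*O) + O = (K*(8 + K)/(2 + O) + 4*O) + O = (4*O + K*(8 + K)/(2 + O)) + O = 5*O + K*(8 + K)/(2 + O))
u = -95/3 (u = (-3 + 4)*((2*(8 + 2) + 5*(-5)*(2 - 5))/(2 - 5)) = 1*((2*10 + 5*(-5)*(-3))/(-3)) = 1*(-(20 + 75)/3) = 1*(-⅓*95) = 1*(-95/3) = -95/3 ≈ -31.667)
u² = (-95/3)² = 9025/9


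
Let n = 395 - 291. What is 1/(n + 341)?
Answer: 1/445 ≈ 0.0022472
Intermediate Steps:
n = 104
1/(n + 341) = 1/(104 + 341) = 1/445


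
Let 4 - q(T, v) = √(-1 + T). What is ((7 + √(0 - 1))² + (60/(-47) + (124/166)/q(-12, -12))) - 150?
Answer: (-218456 - 1608614*I + √13*(-402882 + 54614*I))/(3901*√13 + 15604*I) ≈ -103.17 + 14.093*I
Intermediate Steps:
q(T, v) = 4 - √(-1 + T)
((7 + √(0 - 1))² + (60/(-47) + (124/166)/q(-12, -12))) - 150 = ((7 + √(0 - 1))² + (60/(-47) + (124/166)/(4 - √(-1 - 12)))) - 150 = ((7 + √(-1))² + (60*(-1/47) + (124*(1/166))/(4 - √(-13)))) - 150 = ((7 + I)² + (-60/47 + 62/(83*(4 - I*√13)))) - 150 = (-60/47 + (7 + I)² + 62/(83*(4 - I*√13))) - 150 = -7110/47 + (7 + I)² + 62/(83*(4 - I*√13))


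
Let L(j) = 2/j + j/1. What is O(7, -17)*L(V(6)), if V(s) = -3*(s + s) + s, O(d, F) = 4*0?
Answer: 0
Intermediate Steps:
O(d, F) = 0
V(s) = -5*s (V(s) = -6*s + s = -5*s)
L(j) = j + 2/j (L(j) = 2/j + j*1 = 2/j + j = j + 2/j)
O(7, -17)*L(V(6)) = 0*(-5*6 + 2/((-5*6))) = 0*(-30 + 2/(-30)) = 0*(-30 + 2*(-1/30)) = 0*(-30 - 1/15) = 0*(-451/15) = 0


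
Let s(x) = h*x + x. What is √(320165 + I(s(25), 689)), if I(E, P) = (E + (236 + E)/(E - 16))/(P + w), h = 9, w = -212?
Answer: √1367903698538/2067 ≈ 565.83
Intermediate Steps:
s(x) = 10*x (s(x) = 9*x + x = 10*x)
I(E, P) = (E + (236 + E)/(-16 + E))/(-212 + P) (I(E, P) = (E + (236 + E)/(E - 16))/(P - 212) = (E + (236 + E)/(-16 + E))/(-212 + P))
√(320165 + I(s(25), 689)) = √(320165 + (236 + (10*25)² - 150*25)/(3392 - 2120*25 - 16*689 + (10*25)*689)) = √(320165 + (236 + 250² - 15*250)/(3392 - 212*250 - 11024 + 250*689)) = √(320165 + (236 + 62500 - 3750)/(3392 - 53000 - 11024 + 172250)) = √(320165 + 58986/111618) = √(320165 + (1/111618)*58986) = √(320165 + 3277/6201) = √(1985346442/6201) = √1367903698538/2067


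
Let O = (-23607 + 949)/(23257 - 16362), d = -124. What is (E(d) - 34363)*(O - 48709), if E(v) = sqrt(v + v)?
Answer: 1648791784617/985 - 671742426*I*sqrt(62)/6895 ≈ 1.6739e+9 - 7.6712e+5*I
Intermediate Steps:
E(v) = sqrt(2)*sqrt(v) (E(v) = sqrt(2*v) = sqrt(2)*sqrt(v))
O = -22658/6895 ≈ -3.2861
(E(d) - 34363)*(O - 48709) = (sqrt(2)*sqrt(-124) - 34363)*(-22658/6895 - 48709) = (sqrt(2)*(2*I*sqrt(31)) - 34363)*(-335871213/6895) = (2*I*sqrt(62) - 34363)*(-335871213/6895) = (-34363 + 2*I*sqrt(62))*(-335871213/6895) = 1648791784617/985 - 671742426*I*sqrt(62)/6895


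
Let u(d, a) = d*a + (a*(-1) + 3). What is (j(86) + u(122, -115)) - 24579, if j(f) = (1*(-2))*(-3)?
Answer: -38485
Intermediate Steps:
u(d, a) = 3 - a + a*d (u(d, a) = a*d + (-a + 3) = a*d + (3 - a) = 3 - a + a*d)
j(f) = 6 (j(f) = -2*(-3) = 6)
(j(86) + u(122, -115)) - 24579 = (6 + (3 - 1*(-115) - 115*122)) - 24579 = (6 + (3 + 115 - 14030)) - 24579 = (6 - 13912) - 24579 = -13906 - 24579 = -38485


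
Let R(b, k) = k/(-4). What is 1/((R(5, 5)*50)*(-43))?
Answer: 2/5375 ≈ 0.00037209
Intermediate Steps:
R(b, k) = -k/4 (R(b, k) = k*(-¼) = -k/4)
1/((R(5, 5)*50)*(-43)) = 1/((-¼*5*50)*(-43)) = 1/(-5/4*50*(-43)) = 1/(-125/2*(-43)) = 1/(5375/2) = 2/5375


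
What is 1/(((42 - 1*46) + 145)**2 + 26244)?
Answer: 1/46125 ≈ 2.1680e-5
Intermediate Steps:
1/(((42 - 1*46) + 145)**2 + 26244) = 1/(((42 - 46) + 145)**2 + 26244) = 1/((-4 + 145)**2 + 26244) = 1/(141**2 + 26244) = 1/(19881 + 26244) = 1/46125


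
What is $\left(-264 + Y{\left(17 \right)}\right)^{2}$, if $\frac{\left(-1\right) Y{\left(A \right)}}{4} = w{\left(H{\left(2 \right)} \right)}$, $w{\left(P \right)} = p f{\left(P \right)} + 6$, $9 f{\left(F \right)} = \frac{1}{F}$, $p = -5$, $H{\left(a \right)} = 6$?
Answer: $\frac{60310756}{729} \approx 82731.0$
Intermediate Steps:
$f{\left(F \right)} = \frac{1}{9 F}$
$w{\left(P \right)} = 6 - \frac{5}{9 P}$ ($w{\left(P \right)} = - 5 \frac{1}{9 P} + 6 = - \frac{5}{9 P} + 6 = 6 - \frac{5}{9 P}$)
$Y{\left(A \right)} = - \frac{638}{27}$ ($Y{\left(A \right)} = - 4 \left(6 - \frac{5}{9 \cdot 6}\right) = - 4 \left(6 - \frac{5}{54}\right) = \left(-4\right) \frac{319}{54} = - \frac{638}{27}$)
$\left(-264 + Y{\left(17 \right)}\right)^{2} = \left(-264 - \frac{638}{27}\right)^{2} = \left(- \frac{7766}{27}\right)^{2} = \frac{60310756}{729}$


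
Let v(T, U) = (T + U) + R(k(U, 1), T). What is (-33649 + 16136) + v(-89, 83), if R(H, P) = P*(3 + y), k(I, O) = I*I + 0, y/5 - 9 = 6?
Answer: -24461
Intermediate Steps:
y = 75 (y = 45 + 5*6 = 45 + 30 = 75)
k(I, O) = I² (k(I, O) = I² + 0 = I²)
R(H, P) = 78*P (R(H, P) = P*(3 + 75) = P*78 = 78*P)
v(T, U) = U + 79*T (v(T, U) = (T + U) + 78*T = U + 79*T)
(-33649 + 16136) + v(-89, 83) = (-33649 + 16136) + (83 + 79*(-89)) = -17513 + (83 - 7031) = -17513 - 6948 = -24461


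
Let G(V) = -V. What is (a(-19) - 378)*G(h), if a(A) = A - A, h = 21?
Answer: 7938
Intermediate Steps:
a(A) = 0
(a(-19) - 378)*G(h) = (0 - 378)*(-1*21) = -378*(-21) = 7938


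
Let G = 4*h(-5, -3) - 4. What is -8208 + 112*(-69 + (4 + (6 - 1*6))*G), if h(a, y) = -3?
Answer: -23104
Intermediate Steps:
G = -16 (G = 4*(-3) - 4 = -12 - 4 = -16)
-8208 + 112*(-69 + (4 + (6 - 1*6))*G) = -8208 + 112*(-69 + (4 + (6 - 1*6))*(-16)) = -8208 + 112*(-69 + (4 + (6 - 6))*(-16)) = -8208 + 112*(-69 + (4 + 0)*(-16)) = -8208 + 112*(-69 + 4*(-16)) = -8208 + 112*(-69 - 64) = -8208 + 112*(-133) = -8208 - 14896 = -23104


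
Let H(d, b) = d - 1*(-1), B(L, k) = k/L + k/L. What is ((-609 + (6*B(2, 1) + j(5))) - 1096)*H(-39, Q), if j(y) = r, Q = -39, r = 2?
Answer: 64486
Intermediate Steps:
B(L, k) = 2*k/L
j(y) = 2
H(d, b) = 1 + d (H(d, b) = d + 1 = 1 + d)
((-609 + (6*B(2, 1) + j(5))) - 1096)*H(-39, Q) = ((-609 + (6*(2*1/2) + 2)) - 1096)*(1 - 39) = ((-609 + (6*(2*1*(½)) + 2)) - 1096)*(-38) = ((-609 + (6*1 + 2)) - 1096)*(-38) = ((-609 + (6 + 2)) - 1096)*(-38) = ((-609 + 8) - 1096)*(-38) = (-601 - 1096)*(-38) = -1697*(-38) = 64486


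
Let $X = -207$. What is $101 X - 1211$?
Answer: $-22118$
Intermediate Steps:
$101 X - 1211 = 101 \left(-207\right) - 1211 = -20907 - 1211 = -22118$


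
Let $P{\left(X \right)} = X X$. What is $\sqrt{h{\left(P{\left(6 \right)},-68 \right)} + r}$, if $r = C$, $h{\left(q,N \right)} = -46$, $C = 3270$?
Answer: $2 \sqrt{806} \approx 56.78$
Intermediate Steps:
$P{\left(X \right)} = X^{2}$
$r = 3270$
$\sqrt{h{\left(P{\left(6 \right)},-68 \right)} + r} = \sqrt{-46 + 3270} = \sqrt{3224} = 2 \sqrt{806}$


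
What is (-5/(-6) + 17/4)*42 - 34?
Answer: 359/2 ≈ 179.50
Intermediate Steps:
(-5/(-6) + 17/4)*42 - 34 = (-5*(-1/6) + 17*(1/4))*42 - 34 = (5/6 + 17/4)*42 - 34 = (61/12)*42 - 34 = 427/2 - 34 = 359/2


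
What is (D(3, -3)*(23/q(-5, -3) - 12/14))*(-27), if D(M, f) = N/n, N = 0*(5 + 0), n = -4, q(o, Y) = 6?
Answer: 0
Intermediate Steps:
N = 0 (N = 0*5 = 0)
D(M, f) = 0 (D(M, f) = 0/(-4) = 0*(-¼) = 0)
(D(3, -3)*(23/q(-5, -3) - 12/14))*(-27) = (0*(23/6 - 12/14))*(-27) = (0*(23*(⅙) - 12*1/14))*(-27) = (0*(23/6 - 6/7))*(-27) = (0*(125/42))*(-27) = 0*(-27) = 0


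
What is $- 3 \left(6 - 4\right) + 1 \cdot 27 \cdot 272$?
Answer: $7338$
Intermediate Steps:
$- 3 \left(6 - 4\right) + 1 \cdot 27 \cdot 272 = \left(-3\right) 2 + 27 \cdot 272 = -6 + 7344 = 7338$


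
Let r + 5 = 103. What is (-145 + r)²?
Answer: 2209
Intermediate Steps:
r = 98 (r = -5 + 103 = 98)
(-145 + r)² = (-145 + 98)² = (-47)² = 2209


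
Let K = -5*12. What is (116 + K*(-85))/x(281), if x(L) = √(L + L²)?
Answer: 2608*√79242/39621 ≈ 18.529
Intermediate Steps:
K = -60
(116 + K*(-85))/x(281) = (116 - 60*(-85))/(√(281*(1 + 281))) = (116 + 5100)/(√(281*282)) = 5216/(√79242) = 5216*(√79242/79242) = 2608*√79242/39621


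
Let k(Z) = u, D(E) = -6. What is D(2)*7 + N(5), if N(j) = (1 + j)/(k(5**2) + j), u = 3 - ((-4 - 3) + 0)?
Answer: -208/5 ≈ -41.600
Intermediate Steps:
u = 10 (u = 3 - (-7 + 0) = 3 - 1*(-7) = 3 + 7 = 10)
k(Z) = 10
N(j) = (1 + j)/(10 + j)
D(2)*7 + N(5) = -6*7 + (1 + 5)/(10 + 5) = -42 + 6/15 = -42 + (1/15)*6 = -42 + 2/5 = -208/5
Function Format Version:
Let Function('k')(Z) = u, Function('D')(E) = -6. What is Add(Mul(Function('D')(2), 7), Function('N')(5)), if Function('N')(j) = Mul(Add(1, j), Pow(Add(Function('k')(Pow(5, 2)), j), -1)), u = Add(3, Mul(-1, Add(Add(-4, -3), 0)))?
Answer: Rational(-208, 5) ≈ -41.600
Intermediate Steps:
u = 10 (u = Add(3, Mul(-1, Add(-7, 0))) = Add(3, Mul(-1, -7)) = Add(3, 7) = 10)
Function('k')(Z) = 10
Function('N')(j) = Mul(Pow(Add(10, j), -1), Add(1, j)) (Function('N')(j) = Mul(Add(1, j), Pow(Add(10, j), -1)) = Mul(Pow(Add(10, j), -1), Add(1, j)))
Add(Mul(Function('D')(2), 7), Function('N')(5)) = Add(Mul(-6, 7), Mul(Pow(Add(10, 5), -1), Add(1, 5))) = Add(-42, Mul(Pow(15, -1), 6)) = Add(-42, Mul(Rational(1, 15), 6)) = Add(-42, Rational(2, 5)) = Rational(-208, 5)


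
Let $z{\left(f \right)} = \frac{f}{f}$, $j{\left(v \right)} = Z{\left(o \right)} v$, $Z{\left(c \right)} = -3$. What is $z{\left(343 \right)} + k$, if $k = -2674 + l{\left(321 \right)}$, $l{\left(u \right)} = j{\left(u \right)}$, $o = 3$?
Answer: $-3636$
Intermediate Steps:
$j{\left(v \right)} = - 3 v$
$l{\left(u \right)} = - 3 u$
$z{\left(f \right)} = 1$
$k = -3637$ ($k = -2674 - 963 = -3637$)
$z{\left(343 \right)} + k = 1 - 3637 = -3636$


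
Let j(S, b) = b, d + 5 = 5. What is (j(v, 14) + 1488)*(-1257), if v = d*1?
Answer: -1888014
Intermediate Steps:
d = 0 (d = -5 + 5 = 0)
v = 0 (v = 0*1 = 0)
(j(v, 14) + 1488)*(-1257) = (14 + 1488)*(-1257) = 1502*(-1257) = -1888014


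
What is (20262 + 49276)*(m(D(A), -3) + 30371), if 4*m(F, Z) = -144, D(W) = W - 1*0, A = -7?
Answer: 2109435230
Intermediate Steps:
D(W) = W (D(W) = W + 0 = W)
m(F, Z) = -36 (m(F, Z) = (1/4)*(-144) = -36)
(20262 + 49276)*(m(D(A), -3) + 30371) = (20262 + 49276)*(-36 + 30371) = 69538*30335 = 2109435230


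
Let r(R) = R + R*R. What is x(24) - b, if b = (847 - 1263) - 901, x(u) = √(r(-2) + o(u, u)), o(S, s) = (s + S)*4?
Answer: 1317 + √194 ≈ 1330.9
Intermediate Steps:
r(R) = R + R²
o(S, s) = 4*S + 4*s (o(S, s) = (S + s)*4 = 4*S + 4*s)
x(u) = √(2 + 8*u) (x(u) = √(-2*(1 - 2) + (4*u + 4*u)) = √(-2*(-1) + 8*u) = √(2 + 8*u))
b = -1317 (b = -416 - 901 = -1317)
x(24) - b = √(2 + 8*24) - 1*(-1317) = √(2 + 192) + 1317 = √194 + 1317 = 1317 + √194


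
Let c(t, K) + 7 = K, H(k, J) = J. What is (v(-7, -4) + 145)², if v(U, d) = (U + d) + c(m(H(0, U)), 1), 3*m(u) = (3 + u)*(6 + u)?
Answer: 16384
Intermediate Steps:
m(u) = (3 + u)*(6 + u)/3 (m(u) = ((3 + u)*(6 + u))/3 = (3 + u)*(6 + u)/3)
c(t, K) = -7 + K
v(U, d) = -6 + U + d (v(U, d) = (U + d) + (-7 + 1) = (U + d) - 6 = -6 + U + d)
(v(-7, -4) + 145)² = ((-6 - 7 - 4) + 145)² = (-17 + 145)² = 128² = 16384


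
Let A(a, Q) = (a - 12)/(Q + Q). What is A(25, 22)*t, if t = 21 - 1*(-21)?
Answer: 273/22 ≈ 12.409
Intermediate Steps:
t = 42 (t = 21 + 21 = 42)
A(a, Q) = (-12 + a)/(2*Q) (A(a, Q) = (-12 + a)/((2*Q)) = (-12 + a)*(1/(2*Q)) = (-12 + a)/(2*Q))
A(25, 22)*t = ((½)*(-12 + 25)/22)*42 = ((½)*(1/22)*13)*42 = (13/44)*42 = 273/22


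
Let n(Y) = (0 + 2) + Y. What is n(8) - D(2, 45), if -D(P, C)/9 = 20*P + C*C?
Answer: 18595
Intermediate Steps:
n(Y) = 2 + Y
D(P, C) = -180*P - 9*C² (D(P, C) = -9*(20*P + C*C) = -9*(20*P + C²) = -9*(C² + 20*P) = -180*P - 9*C²)
n(8) - D(2, 45) = (2 + 8) - (-180*2 - 9*45²) = 10 - (-360 - 9*2025) = 10 - (-360 - 18225) = 10 - 1*(-18585) = 10 + 18585 = 18595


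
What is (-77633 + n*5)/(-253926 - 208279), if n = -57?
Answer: 77918/462205 ≈ 0.16858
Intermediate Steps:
(-77633 + n*5)/(-253926 - 208279) = (-77633 - 57*5)/(-253926 - 208279) = (-77633 - 285)/(-462205) = -77918*(-1/462205) = 77918/462205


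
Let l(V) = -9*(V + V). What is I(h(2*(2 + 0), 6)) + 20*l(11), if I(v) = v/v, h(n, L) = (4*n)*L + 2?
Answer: -3959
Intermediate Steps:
h(n, L) = 2 + 4*L*n (h(n, L) = 4*L*n + 2 = 2 + 4*L*n)
l(V) = -18*V
I(v) = 1
I(h(2*(2 + 0), 6)) + 20*l(11) = 1 + 20*(-18*11) = 1 + 20*(-198) = 1 - 3960 = -3959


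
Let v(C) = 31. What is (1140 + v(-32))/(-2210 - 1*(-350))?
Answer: -1171/1860 ≈ -0.62957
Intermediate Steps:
(1140 + v(-32))/(-2210 - 1*(-350)) = (1140 + 31)/(-2210 - 1*(-350)) = 1171/(-2210 + 350) = 1171/(-1860) = 1171*(-1/1860) = -1171/1860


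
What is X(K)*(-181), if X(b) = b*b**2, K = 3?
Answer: -4887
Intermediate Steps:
X(b) = b**3
X(K)*(-181) = 3**3*(-181) = 27*(-181) = -4887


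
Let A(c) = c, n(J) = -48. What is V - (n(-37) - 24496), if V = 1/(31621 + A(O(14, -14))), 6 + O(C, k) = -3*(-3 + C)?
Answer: 775148609/31582 ≈ 24544.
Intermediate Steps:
O(C, k) = 3 - 3*C (O(C, k) = -6 - 3*(-3 + C) = -6 + (9 - 3*C) = 3 - 3*C)
V = 1/31582 (V = 1/(31621 + (3 - 3*14)) = 1/(31621 + (3 - 42)) = 1/(31621 - 39) = 1/31582 ≈ 3.1664e-5)
V - (n(-37) - 24496) = 1/31582 - (-48 - 24496) = 1/31582 - 1*(-24544) = 1/31582 + 24544 = 775148609/31582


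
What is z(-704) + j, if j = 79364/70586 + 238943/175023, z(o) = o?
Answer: -4333290786271/6177086739 ≈ -701.51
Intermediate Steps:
j = 15378277985/6177086739 (j = 79364*(1/70586) + 238943*(1/175023) = 39682/35293 + 238943/175023 = 15378277985/6177086739 ≈ 2.4896)
z(-704) + j = -704 + 15378277985/6177086739 = -4333290786271/6177086739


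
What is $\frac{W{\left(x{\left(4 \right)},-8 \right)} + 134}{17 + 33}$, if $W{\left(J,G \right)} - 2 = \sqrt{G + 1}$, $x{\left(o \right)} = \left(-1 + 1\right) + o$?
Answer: $\frac{68}{25} + \frac{i \sqrt{7}}{50} \approx 2.72 + 0.052915 i$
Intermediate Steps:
$x{\left(o \right)} = o$ ($x{\left(o \right)} = 0 + o = o$)
$W{\left(J,G \right)} = 2 + \sqrt{1 + G}$ ($W{\left(J,G \right)} = 2 + \sqrt{G + 1} = 2 + \sqrt{1 + G}$)
$\frac{W{\left(x{\left(4 \right)},-8 \right)} + 134}{17 + 33} = \frac{\left(2 + \sqrt{1 - 8}\right) + 134}{17 + 33} = \frac{\left(2 + \sqrt{-7}\right) + 134}{50} = \left(\left(2 + i \sqrt{7}\right) + 134\right) \frac{1}{50} = \left(136 + i \sqrt{7}\right) \frac{1}{50} = \frac{68}{25} + \frac{i \sqrt{7}}{50}$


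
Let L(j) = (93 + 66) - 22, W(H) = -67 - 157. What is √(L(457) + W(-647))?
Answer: I*√87 ≈ 9.3274*I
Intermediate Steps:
W(H) = -224
L(j) = 137 (L(j) = 159 - 22 = 137)
√(L(457) + W(-647)) = √(137 - 224) = √(-87) = I*√87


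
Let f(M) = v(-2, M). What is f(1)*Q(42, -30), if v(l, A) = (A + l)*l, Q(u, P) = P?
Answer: -60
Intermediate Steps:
v(l, A) = l*(A + l)
f(M) = 4 - 2*M (f(M) = -2*(M - 2) = -2*(-2 + M) = 4 - 2*M)
f(1)*Q(42, -30) = (4 - 2*1)*(-30) = (4 - 2)*(-30) = 2*(-30) = -60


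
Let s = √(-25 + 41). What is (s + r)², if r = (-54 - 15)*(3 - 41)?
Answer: 6895876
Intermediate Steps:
r = 2622 (r = -69*(-38) = 2622)
s = 4 (s = √16 = 4)
(s + r)² = (4 + 2622)² = 2626² = 6895876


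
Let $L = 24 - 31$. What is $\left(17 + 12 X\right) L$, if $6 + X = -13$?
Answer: $1477$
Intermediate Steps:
$X = -19$ ($X = -6 - 13 = -19$)
$L = -7$
$\left(17 + 12 X\right) L = \left(17 + 12 \left(-19\right)\right) \left(-7\right) = \left(17 - 228\right) \left(-7\right) = \left(-211\right) \left(-7\right) = 1477$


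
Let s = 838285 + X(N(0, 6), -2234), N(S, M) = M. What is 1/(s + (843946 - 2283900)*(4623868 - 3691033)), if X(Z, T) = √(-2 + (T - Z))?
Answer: -1343238651305/1804290074359675378205267 - I*√2242/1804290074359675378205267 ≈ -7.4447e-13 - 2.6243e-23*I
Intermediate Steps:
X(Z, T) = √(-2 + T - Z)
s = 838285 + I*√2242 (s = 838285 + √(-2 - 2234 - 1*6) = 838285 + √(-2 - 2234 - 6) = 838285 + √(-2242) = 838285 + I*√2242 ≈ 8.3829e+5 + 47.35*I)
1/(s + (843946 - 2283900)*(4623868 - 3691033)) = 1/((838285 + I*√2242) + (843946 - 2283900)*(4623868 - 3691033)) = 1/((838285 + I*√2242) - 1439954*932835) = 1/((838285 + I*√2242) - 1343239489590) = 1/(-1343238651305 + I*√2242)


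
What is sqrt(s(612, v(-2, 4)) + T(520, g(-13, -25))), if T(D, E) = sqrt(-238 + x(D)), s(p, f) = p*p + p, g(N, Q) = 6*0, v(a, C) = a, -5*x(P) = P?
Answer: sqrt(375156 + 3*I*sqrt(38)) ≈ 612.5 + 0.02*I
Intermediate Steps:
x(P) = -P/5
g(N, Q) = 0
s(p, f) = p + p**2 (s(p, f) = p**2 + p = p + p**2)
T(D, E) = sqrt(-238 - D/5)
sqrt(s(612, v(-2, 4)) + T(520, g(-13, -25))) = sqrt(612*(1 + 612) + sqrt(-5950 - 5*520)/5) = sqrt(612*613 + sqrt(-5950 - 2600)/5) = sqrt(375156 + sqrt(-8550)/5) = sqrt(375156 + (15*I*sqrt(38))/5) = sqrt(375156 + 3*I*sqrt(38))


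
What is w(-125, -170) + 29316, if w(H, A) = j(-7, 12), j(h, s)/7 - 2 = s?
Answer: 29414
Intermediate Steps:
j(h, s) = 14 + 7*s
w(H, A) = 98 (w(H, A) = 14 + 7*12 = 14 + 84 = 98)
w(-125, -170) + 29316 = 98 + 29316 = 29414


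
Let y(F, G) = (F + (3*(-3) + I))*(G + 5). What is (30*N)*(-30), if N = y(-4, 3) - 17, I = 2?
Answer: 94500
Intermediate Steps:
y(F, G) = (-7 + F)*(5 + G) (y(F, G) = (F + (3*(-3) + 2))*(G + 5) = (F + (-9 + 2))*(5 + G) = (F - 7)*(5 + G) = (-7 + F)*(5 + G))
N = -105 (N = (-35 - 7*3 + 5*(-4) - 4*3) - 17 = (-35 - 21 - 20 - 12) - 17 = -88 - 17 = -105)
(30*N)*(-30) = (30*(-105))*(-30) = -3150*(-30) = 94500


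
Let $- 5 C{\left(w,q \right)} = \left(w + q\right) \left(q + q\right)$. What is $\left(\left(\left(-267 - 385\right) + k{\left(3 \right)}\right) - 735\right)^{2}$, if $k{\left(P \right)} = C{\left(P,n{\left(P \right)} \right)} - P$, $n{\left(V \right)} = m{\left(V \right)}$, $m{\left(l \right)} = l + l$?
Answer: $\frac{49815364}{25} \approx 1.9926 \cdot 10^{6}$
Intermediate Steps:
$m{\left(l \right)} = 2 l$
$n{\left(V \right)} = 2 V$
$C{\left(w,q \right)} = - \frac{2 q \left(q + w\right)}{5}$ ($C{\left(w,q \right)} = - \frac{\left(w + q\right) \left(q + q\right)}{5} = - \frac{\left(q + w\right) 2 q}{5} = - \frac{2 q \left(q + w\right)}{5}$)
$k{\left(P \right)} = - P - \frac{12 P^{2}}{5}$ ($k{\left(P \right)} = - \frac{2 \cdot 2 P \left(2 P + P\right)}{5} - P = - \frac{2 \cdot 2 P 3 P}{5} - P = - \frac{12 P^{2}}{5} - P = - P - \frac{12 P^{2}}{5}$)
$\left(\left(\left(-267 - 385\right) + k{\left(3 \right)}\right) - 735\right)^{2} = \left(\left(\left(-267 - 385\right) + \frac{1}{5} \cdot 3 \left(-5 - 36\right)\right) - 735\right)^{2} = \left(\left(-652 + \frac{1}{5} \cdot 3 \left(-5 - 36\right)\right) - 735\right)^{2} = \left(\left(-652 + \frac{1}{5} \cdot 3 \left(-41\right)\right) - 735\right)^{2} = \left(\left(-652 - \frac{123}{5}\right) - 735\right)^{2} = \left(- \frac{3383}{5} - 735\right)^{2} = \left(- \frac{7058}{5}\right)^{2} = \frac{49815364}{25}$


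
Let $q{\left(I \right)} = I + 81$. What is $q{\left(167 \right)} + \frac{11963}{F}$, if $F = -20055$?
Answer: $\frac{708811}{2865} \approx 247.4$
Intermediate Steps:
$q{\left(I \right)} = 81 + I$
$q{\left(167 \right)} + \frac{11963}{F} = \left(81 + 167\right) + \frac{11963}{-20055} = 248 + 11963 \left(- \frac{1}{20055}\right) = 248 - \frac{1709}{2865} = \frac{708811}{2865}$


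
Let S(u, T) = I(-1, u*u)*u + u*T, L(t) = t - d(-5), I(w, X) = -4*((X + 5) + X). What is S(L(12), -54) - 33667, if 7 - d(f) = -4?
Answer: -33749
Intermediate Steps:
d(f) = 11 (d(f) = 7 - 1*(-4) = 7 + 4 = 11)
I(w, X) = -20 - 8*X (I(w, X) = -4*((5 + X) + X) = -4*(5 + 2*X) = -20 - 8*X)
L(t) = -11 + t (L(t) = t - 1*11 = t - 11 = -11 + t)
S(u, T) = T*u + u*(-20 - 8*u²) (S(u, T) = (-20 - 8*u*u)*u + u*T = (-20 - 8*u²)*u + T*u = u*(-20 - 8*u²) + T*u = T*u + u*(-20 - 8*u²))
S(L(12), -54) - 33667 = (-11 + 12)*(-20 - 54 - 8*(-11 + 12)²) - 33667 = 1*(-20 - 54 - 8*1²) - 33667 = 1*(-20 - 54 - 8*1) - 33667 = 1*(-20 - 54 - 8) - 33667 = 1*(-82) - 33667 = -82 - 33667 = -33749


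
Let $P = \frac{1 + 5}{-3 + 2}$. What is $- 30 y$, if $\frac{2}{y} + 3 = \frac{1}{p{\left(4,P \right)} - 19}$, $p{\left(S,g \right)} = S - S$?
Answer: $\frac{570}{29} \approx 19.655$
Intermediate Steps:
$P = -6$ ($P = \frac{6}{-1} = 6 \left(-1\right) = -6$)
$p{\left(S,g \right)} = 0$
$y = - \frac{19}{29}$ ($y = \frac{2}{-3 + \frac{1}{0 - 19}} = \frac{2}{-3 + \frac{1}{-19}} = \frac{2}{-3 - \frac{1}{19}} = \frac{2}{- \frac{58}{19}} = 2 \left(- \frac{19}{58}\right) = - \frac{19}{29} \approx -0.65517$)
$- 30 y = \left(-30\right) \left(- \frac{19}{29}\right) = \frac{570}{29}$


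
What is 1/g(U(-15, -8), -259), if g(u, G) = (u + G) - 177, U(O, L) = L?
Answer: -1/444 ≈ -0.0022523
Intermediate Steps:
g(u, G) = -177 + G + u (g(u, G) = (G + u) - 177 = -177 + G + u)
1/g(U(-15, -8), -259) = 1/(-177 - 259 - 8) = 1/(-444) = -1/444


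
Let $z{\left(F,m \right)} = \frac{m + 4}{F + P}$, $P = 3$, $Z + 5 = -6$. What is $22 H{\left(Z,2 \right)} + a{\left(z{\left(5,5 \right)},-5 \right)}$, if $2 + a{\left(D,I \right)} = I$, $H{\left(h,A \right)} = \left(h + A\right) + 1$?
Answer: $-183$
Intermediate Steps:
$Z = -11$ ($Z = -5 - 6 = -11$)
$H{\left(h,A \right)} = 1 + A + h$ ($H{\left(h,A \right)} = \left(A + h\right) + 1 = 1 + A + h$)
$z{\left(F,m \right)} = \frac{4 + m}{3 + F}$ ($z{\left(F,m \right)} = \frac{m + 4}{F + 3} = \frac{4 + m}{3 + F}$)
$a{\left(D,I \right)} = -2 + I$
$22 H{\left(Z,2 \right)} + a{\left(z{\left(5,5 \right)},-5 \right)} = 22 \left(1 + 2 - 11\right) - 7 = 22 \left(-8\right) - 7 = -176 - 7 = -183$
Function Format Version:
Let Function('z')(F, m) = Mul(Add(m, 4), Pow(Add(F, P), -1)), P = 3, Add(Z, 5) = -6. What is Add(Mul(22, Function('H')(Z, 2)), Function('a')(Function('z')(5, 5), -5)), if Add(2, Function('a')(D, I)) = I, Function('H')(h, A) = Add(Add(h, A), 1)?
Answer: -183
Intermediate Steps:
Z = -11 (Z = Add(-5, -6) = -11)
Function('H')(h, A) = Add(1, A, h) (Function('H')(h, A) = Add(Add(A, h), 1) = Add(1, A, h))
Function('z')(F, m) = Mul(Pow(Add(3, F), -1), Add(4, m)) (Function('z')(F, m) = Mul(Add(m, 4), Pow(Add(F, 3), -1)) = Mul(Add(4, m), Pow(Add(3, F), -1)) = Mul(Pow(Add(3, F), -1), Add(4, m)))
Function('a')(D, I) = Add(-2, I)
Add(Mul(22, Function('H')(Z, 2)), Function('a')(Function('z')(5, 5), -5)) = Add(Mul(22, Add(1, 2, -11)), Add(-2, -5)) = Add(Mul(22, -8), -7) = Add(-176, -7) = -183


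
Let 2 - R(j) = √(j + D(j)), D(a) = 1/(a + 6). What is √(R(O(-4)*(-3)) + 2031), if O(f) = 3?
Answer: √(18297 - 6*I*√21)/3 ≈ 45.089 - 0.033878*I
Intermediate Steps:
D(a) = 1/(6 + a)
R(j) = 2 - √(j + 1/(6 + j))
√(R(O(-4)*(-3)) + 2031) = √((2 - √((1 + (3*(-3))*(6 + 3*(-3)))/(6 + 3*(-3)))) + 2031) = √((2 - √((1 - 9*(6 - 9))/(6 - 9))) + 2031) = √((2 - √((1 - 9*(-3))/(-3))) + 2031) = √((2 - √(-(1 + 27)/3)) + 2031) = √((2 - √(-⅓*28)) + 2031) = √((2 - √(-28/3)) + 2031) = √((2 - 2*I*√21/3) + 2031) = √(2033 - 2*I*√21/3)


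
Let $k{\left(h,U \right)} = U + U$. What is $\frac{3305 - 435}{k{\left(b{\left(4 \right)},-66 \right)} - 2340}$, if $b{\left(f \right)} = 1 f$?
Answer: $- \frac{1435}{1236} \approx -1.161$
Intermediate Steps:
$b{\left(f \right)} = f$
$k{\left(h,U \right)} = 2 U$
$\frac{3305 - 435}{k{\left(b{\left(4 \right)},-66 \right)} - 2340} = \frac{3305 - 435}{2 \left(-66\right) - 2340} = \frac{2870}{-132 - 2340} = \frac{2870}{-2472} = 2870 \left(- \frac{1}{2472}\right) = - \frac{1435}{1236}$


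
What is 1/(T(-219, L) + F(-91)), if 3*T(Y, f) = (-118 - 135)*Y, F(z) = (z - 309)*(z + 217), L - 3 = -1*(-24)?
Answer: -1/31931 ≈ -3.1318e-5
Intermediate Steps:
L = 27 (L = 3 - 1*(-24) = 3 + 24 = 27)
F(z) = (-309 + z)*(217 + z)
T(Y, f) = -253*Y/3 (T(Y, f) = ((-118 - 135)*Y)/3 = (-253*Y)/3 = -253*Y/3)
1/(T(-219, L) + F(-91)) = 1/(-253/3*(-219) + (-67053 + (-91)**2 - 92*(-91))) = 1/(18469 + (-67053 + 8281 + 8372)) = 1/(18469 - 50400) = 1/(-31931) = -1/31931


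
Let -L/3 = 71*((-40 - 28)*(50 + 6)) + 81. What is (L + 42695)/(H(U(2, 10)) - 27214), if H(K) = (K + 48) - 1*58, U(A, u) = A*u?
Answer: -213389/6801 ≈ -31.376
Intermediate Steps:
H(K) = -10 + K (H(K) = (48 + K) - 58 = -10 + K)
L = 810861 (L = -3*(71*((-40 - 28)*(50 + 6)) + 81) = -3*(71*(-68*56) + 81) = -3*(71*(-3808) + 81) = -3*(-270368 + 81) = -3*(-270287) = 810861)
(L + 42695)/(H(U(2, 10)) - 27214) = (810861 + 42695)/((-10 + 2*10) - 27214) = 853556/((-10 + 20) - 27214) = 853556/(10 - 27214) = 853556/(-27204) = 853556*(-1/27204) = -213389/6801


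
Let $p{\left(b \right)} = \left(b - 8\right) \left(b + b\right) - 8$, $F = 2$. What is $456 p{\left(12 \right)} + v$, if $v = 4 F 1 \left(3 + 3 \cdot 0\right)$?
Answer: $40152$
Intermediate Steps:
$p{\left(b \right)} = -8 + 2 b \left(-8 + b\right)$ ($p{\left(b \right)} = \left(-8 + b\right) 2 b - 8 = 2 b \left(-8 + b\right) - 8 = -8 + 2 b \left(-8 + b\right)$)
$v = 24$ ($v = 4 \cdot 2 \cdot 1 \left(3 + 3 \cdot 0\right) = 8 \cdot 1 \left(3 + 0\right) = 8 \cdot 3 = 24$)
$456 p{\left(12 \right)} + v = 456 \left(-8 - 192 + 2 \cdot 12^{2}\right) + 24 = 456 \left(-8 - 192 + 2 \cdot 144\right) + 24 = 456 \left(-8 - 192 + 288\right) + 24 = 456 \cdot 88 + 24 = 40128 + 24 = 40152$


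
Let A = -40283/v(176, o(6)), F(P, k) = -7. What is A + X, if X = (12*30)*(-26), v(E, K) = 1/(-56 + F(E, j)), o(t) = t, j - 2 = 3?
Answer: 2528469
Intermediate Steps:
j = 5 (j = 2 + 3 = 5)
v(E, K) = -1/63 (v(E, K) = 1/(-56 - 7) = 1/(-63) = -1/63)
A = 2537829 (A = -40283/(-1/63) = -40283*(-63) = 2537829)
X = -9360 (X = 360*(-26) = -9360)
A + X = 2537829 - 9360 = 2528469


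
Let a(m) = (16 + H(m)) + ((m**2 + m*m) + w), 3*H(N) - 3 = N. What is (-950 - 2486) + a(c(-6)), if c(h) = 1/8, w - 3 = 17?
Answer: -326297/96 ≈ -3398.9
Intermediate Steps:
w = 20 (w = 3 + 17 = 20)
H(N) = 1 + N/3
c(h) = 1/8
a(m) = 37 + 2*m**2 + m/3 (a(m) = (16 + (1 + m/3)) + ((m**2 + m*m) + 20) = (17 + m/3) + ((m**2 + m**2) + 20) = (17 + m/3) + (2*m**2 + 20) = (17 + m/3) + (20 + 2*m**2) = 37 + 2*m**2 + m/3)
(-950 - 2486) + a(c(-6)) = (-950 - 2486) + (37 + 2*(1/8)**2 + (1/3)*(1/8)) = -3436 + (37 + 2*(1/64) + 1/24) = -3436 + (37 + 1/32 + 1/24) = -3436 + 3559/96 = -326297/96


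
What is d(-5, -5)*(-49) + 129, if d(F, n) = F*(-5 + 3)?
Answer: -361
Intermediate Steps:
d(F, n) = -2*F (d(F, n) = F*(-2) = -2*F)
d(-5, -5)*(-49) + 129 = -2*(-5)*(-49) + 129 = 10*(-49) + 129 = -490 + 129 = -361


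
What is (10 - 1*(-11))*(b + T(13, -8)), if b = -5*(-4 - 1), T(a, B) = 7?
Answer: 672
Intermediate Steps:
b = 25 (b = -5*(-5) = 25)
(10 - 1*(-11))*(b + T(13, -8)) = (10 - 1*(-11))*(25 + 7) = (10 + 11)*32 = 21*32 = 672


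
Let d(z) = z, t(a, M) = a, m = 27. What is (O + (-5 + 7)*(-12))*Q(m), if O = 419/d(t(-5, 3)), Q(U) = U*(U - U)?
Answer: 0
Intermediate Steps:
Q(U) = 0 (Q(U) = U*0 = 0)
O = -419/5 (O = 419/(-5) = 419*(-1/5) = -419/5 ≈ -83.800)
(O + (-5 + 7)*(-12))*Q(m) = (-419/5 + (-5 + 7)*(-12))*0 = (-419/5 + 2*(-12))*0 = (-419/5 - 24)*0 = -539/5*0 = 0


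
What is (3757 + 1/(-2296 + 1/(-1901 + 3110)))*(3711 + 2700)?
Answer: 66859781001702/2775863 ≈ 2.4086e+7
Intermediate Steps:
(3757 + 1/(-2296 + 1/(-1901 + 3110)))*(3711 + 2700) = (3757 + 1/(-2296 + 1/1209))*6411 = (3757 + 1/(-2775863/1209))*6411 = (3757 - 1209/2775863)*6411 = (10428916082/2775863)*6411 = 66859781001702/2775863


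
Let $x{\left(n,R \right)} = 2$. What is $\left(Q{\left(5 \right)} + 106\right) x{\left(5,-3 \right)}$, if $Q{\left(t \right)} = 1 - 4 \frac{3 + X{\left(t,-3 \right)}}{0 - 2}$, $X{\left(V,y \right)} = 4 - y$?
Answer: $254$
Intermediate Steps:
$Q{\left(t \right)} = 21$ ($Q{\left(t \right)} = 1 - 4 \frac{3 + \left(4 - -3\right)}{0 - 2} = 1 - 4 \frac{3 + \left(4 + 3\right)}{-2} = 1 - 4 \left(3 + 7\right) \left(- \frac{1}{2}\right) = 1 - 4 \cdot 10 \left(- \frac{1}{2}\right) = 1 - -20 = 1 + 20 = 21$)
$\left(Q{\left(5 \right)} + 106\right) x{\left(5,-3 \right)} = \left(21 + 106\right) 2 = 127 \cdot 2 = 254$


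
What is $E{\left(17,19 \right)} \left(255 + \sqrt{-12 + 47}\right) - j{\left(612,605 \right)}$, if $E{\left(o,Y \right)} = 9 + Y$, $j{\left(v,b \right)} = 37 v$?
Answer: $-15504 + 28 \sqrt{35} \approx -15338.0$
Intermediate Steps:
$E{\left(17,19 \right)} \left(255 + \sqrt{-12 + 47}\right) - j{\left(612,605 \right)} = \left(9 + 19\right) \left(255 + \sqrt{-12 + 47}\right) - 37 \cdot 612 = 28 \left(255 + \sqrt{35}\right) - 22644 = \left(7140 + 28 \sqrt{35}\right) - 22644 = -15504 + 28 \sqrt{35}$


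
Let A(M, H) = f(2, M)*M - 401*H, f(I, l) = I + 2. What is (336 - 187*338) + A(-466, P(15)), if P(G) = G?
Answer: -70749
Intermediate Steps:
f(I, l) = 2 + I
A(M, H) = -401*H + 4*M (A(M, H) = (2 + 2)*M - 401*H = 4*M - 401*H = -401*H + 4*M)
(336 - 187*338) + A(-466, P(15)) = (336 - 187*338) + (-401*15 + 4*(-466)) = (336 - 63206) + (-6015 - 1864) = -62870 - 7879 = -70749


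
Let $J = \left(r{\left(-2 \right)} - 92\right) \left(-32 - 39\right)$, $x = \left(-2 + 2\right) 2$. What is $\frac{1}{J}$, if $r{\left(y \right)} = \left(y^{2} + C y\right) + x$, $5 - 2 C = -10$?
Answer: $\frac{1}{7313} \approx 0.00013674$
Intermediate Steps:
$C = \frac{15}{2}$ ($C = \frac{5}{2} - -5 = \frac{5}{2} + 5 = \frac{15}{2} \approx 7.5$)
$x = 0$ ($x = 0 \cdot 2 = 0$)
$r{\left(y \right)} = y^{2} + \frac{15 y}{2}$ ($r{\left(y \right)} = \left(y^{2} + \frac{15 y}{2}\right) + 0 = y^{2} + \frac{15 y}{2}$)
$J = 7313$ ($J = \left(\frac{1}{2} \left(-2\right) \left(15 + 2 \left(-2\right)\right) - 92\right) \left(-32 - 39\right) = \left(\frac{1}{2} \left(-2\right) \left(15 - 4\right) - 92\right) \left(-71\right) = \left(\frac{1}{2} \left(-2\right) 11 - 92\right) \left(-71\right) = \left(-11 - 92\right) \left(-71\right) = \left(-103\right) \left(-71\right) = 7313$)
$\frac{1}{J} = \frac{1}{7313}$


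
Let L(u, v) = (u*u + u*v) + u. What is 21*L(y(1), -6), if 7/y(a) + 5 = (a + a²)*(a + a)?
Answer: 1764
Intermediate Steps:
y(a) = 7/(-5 + 2*a*(a + a²)) (y(a) = 7/(-5 + (a + a²)*(a + a)) = 7/(-5 + (a + a²)*(2*a)) = 7/(-5 + 2*a*(a + a²)))
L(u, v) = u + u² + u*v (L(u, v) = (u² + u*v) + u = u + u² + u*v)
21*L(y(1), -6) = 21*((7/(-5 + 2*1² + 2*1³))*(1 + 7/(-5 + 2*1² + 2*1³) - 6)) = 21*((7/(-5 + 2*1 + 2*1))*(1 + 7/(-5 + 2*1 + 2*1) - 6)) = 21*((7/(-5 + 2 + 2))*(1 + 7/(-5 + 2 + 2) - 6)) = 21*((7/(-1))*(1 + 7/(-1) - 6)) = 21*((7*(-1))*(1 + 7*(-1) - 6)) = 21*(-7*(1 - 7 - 6)) = 21*(-7*(-12)) = 21*84 = 1764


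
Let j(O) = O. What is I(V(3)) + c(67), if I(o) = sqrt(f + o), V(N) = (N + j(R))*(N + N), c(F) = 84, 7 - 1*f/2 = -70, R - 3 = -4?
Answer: 84 + sqrt(166) ≈ 96.884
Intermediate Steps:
R = -1 (R = 3 - 4 = -1)
f = 154 (f = 14 - 2*(-70) = 14 + 140 = 154)
V(N) = 2*N*(-1 + N) (V(N) = (N - 1)*(N + N) = (-1 + N)*(2*N) = 2*N*(-1 + N))
I(o) = sqrt(154 + o)
I(V(3)) + c(67) = sqrt(154 + 2*3*(-1 + 3)) + 84 = sqrt(154 + 2*3*2) + 84 = sqrt(154 + 12) + 84 = sqrt(166) + 84 = 84 + sqrt(166)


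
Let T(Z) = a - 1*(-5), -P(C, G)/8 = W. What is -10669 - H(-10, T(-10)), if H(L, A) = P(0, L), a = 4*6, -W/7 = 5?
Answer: -10949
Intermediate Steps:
W = -35 (W = -7*5 = -35)
a = 24
P(C, G) = 280 (P(C, G) = -8*(-35) = 280)
T(Z) = 29 (T(Z) = 24 - 1*(-5) = 24 + 5 = 29)
H(L, A) = 280
-10669 - H(-10, T(-10)) = -10669 - 1*280 = -10669 - 280 = -10949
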